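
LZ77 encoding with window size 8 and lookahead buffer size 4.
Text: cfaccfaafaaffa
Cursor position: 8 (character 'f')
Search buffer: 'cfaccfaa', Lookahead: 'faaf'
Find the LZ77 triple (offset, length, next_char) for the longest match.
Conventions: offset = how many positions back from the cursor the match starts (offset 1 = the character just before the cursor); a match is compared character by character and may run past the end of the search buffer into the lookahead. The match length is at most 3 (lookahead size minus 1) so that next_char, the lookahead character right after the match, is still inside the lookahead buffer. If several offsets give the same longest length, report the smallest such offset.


Try each offset into the search buffer:
  offset=1 (pos 7, char 'a'): match length 0
  offset=2 (pos 6, char 'a'): match length 0
  offset=3 (pos 5, char 'f'): match length 3
  offset=4 (pos 4, char 'c'): match length 0
  offset=5 (pos 3, char 'c'): match length 0
  offset=6 (pos 2, char 'a'): match length 0
  offset=7 (pos 1, char 'f'): match length 2
  offset=8 (pos 0, char 'c'): match length 0
Longest match has length 3 at offset 3.
next_char = character at position 8 + 3 = 11 -> 'f'

Best match: offset=3, length=3 (matching 'faa' starting at position 5)
LZ77 triple: (3, 3, 'f')


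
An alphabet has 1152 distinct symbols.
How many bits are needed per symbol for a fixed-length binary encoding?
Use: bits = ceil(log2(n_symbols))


log2(1152) = 10.1699
Bracket: 2^10 = 1024 < 1152 <= 2^11 = 2048
So ceil(log2(1152)) = 11

bits = ceil(log2(1152)) = ceil(10.1699) = 11 bits


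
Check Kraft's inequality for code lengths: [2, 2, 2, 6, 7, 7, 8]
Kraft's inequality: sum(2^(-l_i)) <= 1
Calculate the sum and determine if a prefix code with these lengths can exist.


Sum = 2^(-2) + 2^(-2) + 2^(-2) + 2^(-6) + 2^(-7) + 2^(-7) + 2^(-8)
    = 0.25 + 0.25 + 0.25 + 0.015625 + 0.0078125 + 0.0078125 + 0.00390625
    = 201/256 = 0.78515625
Since 0.78515625 <= 1, Kraft's inequality IS satisfied.
A prefix code with these lengths CAN exist.

Kraft sum = 0.78515625. Satisfied.


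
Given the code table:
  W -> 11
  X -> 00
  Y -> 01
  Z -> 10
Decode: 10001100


Decoding:
10 -> Z
00 -> X
11 -> W
00 -> X


Result: ZXWX


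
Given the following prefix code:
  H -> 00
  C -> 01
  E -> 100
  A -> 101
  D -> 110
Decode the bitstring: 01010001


Decoding step by step:
Bits 01 -> C
Bits 01 -> C
Bits 00 -> H
Bits 01 -> C


Decoded message: CCHC


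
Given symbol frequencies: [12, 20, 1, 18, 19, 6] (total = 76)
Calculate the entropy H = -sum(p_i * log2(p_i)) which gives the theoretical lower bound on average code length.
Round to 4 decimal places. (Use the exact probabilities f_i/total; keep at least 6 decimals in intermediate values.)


Per-symbol terms -p_i * log2(p_i) with p_i = f_i/76:
  p = 12/76 = 0.157895: log2(p) = -2.662965, -p*log2(p) = 0.420468
  p = 20/76 = 0.263158: log2(p) = -1.925999, -p*log2(p) = 0.506842
  p = 1/76 = 0.013158: log2(p) = -6.247928, -p*log2(p) = 0.082210
  p = 18/76 = 0.236842: log2(p) = -2.078003, -p*log2(p) = 0.492158
  p = 19/76 = 0.250000: log2(p) = -2.000000, -p*log2(p) = 0.500000
  p = 6/76 = 0.078947: log2(p) = -3.662965, -p*log2(p) = 0.289181
H = 0.420468 + 0.506842 + 0.082210 + 0.492158 + 0.500000 + 0.289181 = 2.290859

H = 2.2909 bits/symbol


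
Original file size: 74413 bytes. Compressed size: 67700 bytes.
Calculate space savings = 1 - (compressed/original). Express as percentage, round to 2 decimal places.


ratio = compressed/original = 67700/74413 = 0.909787
savings = 1 - ratio = 1 - 0.909787 = 0.090213
as a percentage: 0.090213 * 100 = 9.02%

Space savings = 1 - 67700/74413 = 9.02%


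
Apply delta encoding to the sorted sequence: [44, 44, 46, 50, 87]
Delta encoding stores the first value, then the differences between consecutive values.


First value: 44
Deltas:
  44 - 44 = 0
  46 - 44 = 2
  50 - 46 = 4
  87 - 50 = 37


Delta encoded: [44, 0, 2, 4, 37]


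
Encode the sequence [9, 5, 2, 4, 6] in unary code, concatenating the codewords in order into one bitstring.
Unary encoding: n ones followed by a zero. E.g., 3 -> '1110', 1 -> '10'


Encode each number as n ones followed by a terminating 0:
  9 -> 1111111110 (10 bits)
  5 -> 111110 (6 bits)
  2 -> 110 (3 bits)
  4 -> 11110 (5 bits)
  6 -> 1111110 (7 bits)
Total length = 10 + 6 + 3 + 5 + 7 = 31 bits.

Unary([9, 5, 2, 4, 6]) = 1111111110111110110111101111110 (31 bits)


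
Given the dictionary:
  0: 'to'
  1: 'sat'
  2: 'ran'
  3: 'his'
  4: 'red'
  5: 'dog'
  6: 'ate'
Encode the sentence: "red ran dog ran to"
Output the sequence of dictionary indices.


Look up each word in the dictionary:
  'red' -> 4
  'ran' -> 2
  'dog' -> 5
  'ran' -> 2
  'to' -> 0

Encoded: [4, 2, 5, 2, 0]


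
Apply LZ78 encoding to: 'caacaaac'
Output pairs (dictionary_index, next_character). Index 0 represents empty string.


LZ78 encoding steps:
Dictionary: {0: ''}
Step 1: w='' (idx 0), next='c' -> output (0, 'c'), add 'c' as idx 1
Step 2: w='' (idx 0), next='a' -> output (0, 'a'), add 'a' as idx 2
Step 3: w='a' (idx 2), next='c' -> output (2, 'c'), add 'ac' as idx 3
Step 4: w='a' (idx 2), next='a' -> output (2, 'a'), add 'aa' as idx 4
Step 5: w='ac' (idx 3), end of input -> output (3, '')


Encoded: [(0, 'c'), (0, 'a'), (2, 'c'), (2, 'a'), (3, '')]


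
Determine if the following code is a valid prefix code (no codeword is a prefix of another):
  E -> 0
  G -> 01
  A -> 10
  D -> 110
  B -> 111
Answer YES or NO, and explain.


Checking each pair (does one codeword prefix another?):
  E='0' vs G='01': prefix -- VIOLATION

NO -- this is NOT a valid prefix code. E (0) is a prefix of G (01).


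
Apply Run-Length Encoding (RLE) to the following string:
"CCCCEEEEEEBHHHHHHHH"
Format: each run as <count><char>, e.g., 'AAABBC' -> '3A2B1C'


Scanning runs left to right:
  i=0: run of 'C' x 4 -> '4C'
  i=4: run of 'E' x 6 -> '6E'
  i=10: run of 'B' x 1 -> '1B'
  i=11: run of 'H' x 8 -> '8H'

RLE = 4C6E1B8H


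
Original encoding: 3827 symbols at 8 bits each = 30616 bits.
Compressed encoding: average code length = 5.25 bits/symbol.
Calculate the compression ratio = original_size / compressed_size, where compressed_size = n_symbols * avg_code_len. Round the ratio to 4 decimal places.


original_size = n_symbols * orig_bits = 3827 * 8 = 30616 bits
compressed_size = n_symbols * avg_code_len = 3827 * 5.25 = 20091.75 bits
ratio = original_size / compressed_size = 30616 / 20091.75 = 1.5238

Compression ratio = 1.5238


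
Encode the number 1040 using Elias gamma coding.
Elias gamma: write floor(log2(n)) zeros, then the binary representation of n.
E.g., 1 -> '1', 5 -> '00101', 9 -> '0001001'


num_bits = floor(log2(1040)) + 1 = 11
leading_zeros = num_bits - 1 = 10
binary(1040) = 10000010000

Elias gamma(1040) = '0000000000' + '10000010000' = 000000000010000010000 (21 bits)


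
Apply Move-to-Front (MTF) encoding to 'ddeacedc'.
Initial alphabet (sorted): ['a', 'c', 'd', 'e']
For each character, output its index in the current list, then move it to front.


MTF encoding:
'd': index 2 in ['a', 'c', 'd', 'e'] -> ['d', 'a', 'c', 'e']
'd': index 0 in ['d', 'a', 'c', 'e'] -> ['d', 'a', 'c', 'e']
'e': index 3 in ['d', 'a', 'c', 'e'] -> ['e', 'd', 'a', 'c']
'a': index 2 in ['e', 'd', 'a', 'c'] -> ['a', 'e', 'd', 'c']
'c': index 3 in ['a', 'e', 'd', 'c'] -> ['c', 'a', 'e', 'd']
'e': index 2 in ['c', 'a', 'e', 'd'] -> ['e', 'c', 'a', 'd']
'd': index 3 in ['e', 'c', 'a', 'd'] -> ['d', 'e', 'c', 'a']
'c': index 2 in ['d', 'e', 'c', 'a'] -> ['c', 'd', 'e', 'a']


Output: [2, 0, 3, 2, 3, 2, 3, 2]


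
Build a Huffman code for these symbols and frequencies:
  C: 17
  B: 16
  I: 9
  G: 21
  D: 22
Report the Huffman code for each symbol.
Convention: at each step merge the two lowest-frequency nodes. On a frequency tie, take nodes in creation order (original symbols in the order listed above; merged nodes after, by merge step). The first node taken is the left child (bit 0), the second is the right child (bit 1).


Huffman tree construction:
Step 1: Merge I(9) + B(16) = 25
Step 2: Merge C(17) + G(21) = 38
Step 3: Merge D(22) + (I+B)(25) = 47
Step 4: Merge (C+G)(38) + (D+(I+B))(47) = 85
Read each symbol's code off the tree from the root (left child = 0, right child = 1).

Codes:
  C: 00 (length 2)
  B: 111 (length 3)
  I: 110 (length 3)
  G: 01 (length 2)
  D: 10 (length 2)
Average code length: 195/85 = 2.2941 bits/symbol


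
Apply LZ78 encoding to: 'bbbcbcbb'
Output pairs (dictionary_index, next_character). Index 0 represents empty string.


LZ78 encoding steps:
Dictionary: {0: ''}
Step 1: w='' (idx 0), next='b' -> output (0, 'b'), add 'b' as idx 1
Step 2: w='b' (idx 1), next='b' -> output (1, 'b'), add 'bb' as idx 2
Step 3: w='' (idx 0), next='c' -> output (0, 'c'), add 'c' as idx 3
Step 4: w='b' (idx 1), next='c' -> output (1, 'c'), add 'bc' as idx 4
Step 5: w='bb' (idx 2), end of input -> output (2, '')


Encoded: [(0, 'b'), (1, 'b'), (0, 'c'), (1, 'c'), (2, '')]


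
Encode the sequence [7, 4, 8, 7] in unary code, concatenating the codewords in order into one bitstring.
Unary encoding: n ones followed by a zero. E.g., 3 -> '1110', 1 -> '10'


Encode each number as n ones followed by a terminating 0:
  7 -> 11111110 (8 bits)
  4 -> 11110 (5 bits)
  8 -> 111111110 (9 bits)
  7 -> 11111110 (8 bits)
Total length = 8 + 5 + 9 + 8 = 30 bits.

Unary([7, 4, 8, 7]) = 111111101111011111111011111110 (30 bits)


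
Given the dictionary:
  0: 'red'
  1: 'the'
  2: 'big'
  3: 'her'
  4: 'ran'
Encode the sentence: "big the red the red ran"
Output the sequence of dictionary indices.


Look up each word in the dictionary:
  'big' -> 2
  'the' -> 1
  'red' -> 0
  'the' -> 1
  'red' -> 0
  'ran' -> 4

Encoded: [2, 1, 0, 1, 0, 4]


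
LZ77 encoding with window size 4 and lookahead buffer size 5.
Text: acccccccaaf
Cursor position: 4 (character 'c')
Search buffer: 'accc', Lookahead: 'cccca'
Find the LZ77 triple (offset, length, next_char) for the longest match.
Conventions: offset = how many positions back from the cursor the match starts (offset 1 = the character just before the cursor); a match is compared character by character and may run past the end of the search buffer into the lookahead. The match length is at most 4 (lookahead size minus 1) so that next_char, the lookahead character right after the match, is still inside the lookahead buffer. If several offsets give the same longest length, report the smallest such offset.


Try each offset into the search buffer:
  offset=1 (pos 3, char 'c'): match length 4
  offset=2 (pos 2, char 'c'): match length 4
  offset=3 (pos 1, char 'c'): match length 4
  offset=4 (pos 0, char 'a'): match length 0
Longest match has length 4, found at offsets 1, 2, 3; take the smallest, offset 1.
next_char = character at position 4 + 4 = 8 -> 'a'

Best match: offset=1, length=4 (matching 'cccc' starting at position 3)
LZ77 triple: (1, 4, 'a')


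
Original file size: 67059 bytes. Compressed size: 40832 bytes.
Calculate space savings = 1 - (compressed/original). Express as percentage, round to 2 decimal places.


ratio = compressed/original = 40832/67059 = 0.608897
savings = 1 - ratio = 1 - 0.608897 = 0.391103
as a percentage: 0.391103 * 100 = 39.11%

Space savings = 1 - 40832/67059 = 39.11%


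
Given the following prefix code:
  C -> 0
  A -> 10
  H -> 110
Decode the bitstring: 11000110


Decoding step by step:
Bits 110 -> H
Bits 0 -> C
Bits 0 -> C
Bits 110 -> H


Decoded message: HCCH


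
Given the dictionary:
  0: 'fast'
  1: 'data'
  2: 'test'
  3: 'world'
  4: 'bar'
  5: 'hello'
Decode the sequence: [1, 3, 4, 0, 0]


Look up each index in the dictionary:
  1 -> 'data'
  3 -> 'world'
  4 -> 'bar'
  0 -> 'fast'
  0 -> 'fast'

Decoded: "data world bar fast fast"


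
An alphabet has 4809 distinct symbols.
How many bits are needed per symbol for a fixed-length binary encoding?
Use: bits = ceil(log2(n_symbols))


log2(4809) = 12.2315
Bracket: 2^12 = 4096 < 4809 <= 2^13 = 8192
So ceil(log2(4809)) = 13

bits = ceil(log2(4809)) = ceil(12.2315) = 13 bits


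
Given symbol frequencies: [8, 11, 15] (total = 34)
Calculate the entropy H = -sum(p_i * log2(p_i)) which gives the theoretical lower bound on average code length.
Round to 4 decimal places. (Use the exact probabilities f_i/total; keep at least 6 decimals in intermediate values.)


Per-symbol terms -p_i * log2(p_i) with p_i = f_i/34:
  p = 8/34 = 0.235294: log2(p) = -2.087463, -p*log2(p) = 0.491168
  p = 11/34 = 0.323529: log2(p) = -1.628031, -p*log2(p) = 0.526716
  p = 15/34 = 0.441176: log2(p) = -1.180572, -p*log2(p) = 0.520841
H = 0.491168 + 0.526716 + 0.520841 = 1.538725

H = 1.5387 bits/symbol


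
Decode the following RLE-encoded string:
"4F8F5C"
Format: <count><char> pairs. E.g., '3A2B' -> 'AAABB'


Expanding each <count><char> pair:
  4F -> 'FFFF'
  8F -> 'FFFFFFFF'
  5C -> 'CCCCC'

Decoded = FFFFFFFFFFFFCCCCC


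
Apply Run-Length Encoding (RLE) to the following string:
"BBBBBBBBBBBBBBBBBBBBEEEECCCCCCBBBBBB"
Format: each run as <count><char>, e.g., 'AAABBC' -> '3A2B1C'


Scanning runs left to right:
  i=0: run of 'B' x 20 -> '20B'
  i=20: run of 'E' x 4 -> '4E'
  i=24: run of 'C' x 6 -> '6C'
  i=30: run of 'B' x 6 -> '6B'

RLE = 20B4E6C6B


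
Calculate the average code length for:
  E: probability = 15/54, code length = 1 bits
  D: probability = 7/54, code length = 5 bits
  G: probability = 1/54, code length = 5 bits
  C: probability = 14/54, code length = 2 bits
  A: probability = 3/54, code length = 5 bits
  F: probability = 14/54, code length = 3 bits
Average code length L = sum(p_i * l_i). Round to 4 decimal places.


Weighted contributions p_i * l_i:
  E: (15/54) * 1 = 15/54
  D: (7/54) * 5 = 35/54
  G: (1/54) * 5 = 5/54
  C: (14/54) * 2 = 28/54
  A: (3/54) * 5 = 15/54
  F: (14/54) * 3 = 42/54
Sum = (15 + 35 + 5 + 28 + 15 + 42)/54 = 140/54

L = 140/54 = 2.5926 bits/symbol


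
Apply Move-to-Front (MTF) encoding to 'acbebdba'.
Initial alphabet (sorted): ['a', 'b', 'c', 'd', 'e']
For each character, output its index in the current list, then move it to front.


MTF encoding:
'a': index 0 in ['a', 'b', 'c', 'd', 'e'] -> ['a', 'b', 'c', 'd', 'e']
'c': index 2 in ['a', 'b', 'c', 'd', 'e'] -> ['c', 'a', 'b', 'd', 'e']
'b': index 2 in ['c', 'a', 'b', 'd', 'e'] -> ['b', 'c', 'a', 'd', 'e']
'e': index 4 in ['b', 'c', 'a', 'd', 'e'] -> ['e', 'b', 'c', 'a', 'd']
'b': index 1 in ['e', 'b', 'c', 'a', 'd'] -> ['b', 'e', 'c', 'a', 'd']
'd': index 4 in ['b', 'e', 'c', 'a', 'd'] -> ['d', 'b', 'e', 'c', 'a']
'b': index 1 in ['d', 'b', 'e', 'c', 'a'] -> ['b', 'd', 'e', 'c', 'a']
'a': index 4 in ['b', 'd', 'e', 'c', 'a'] -> ['a', 'b', 'd', 'e', 'c']


Output: [0, 2, 2, 4, 1, 4, 1, 4]


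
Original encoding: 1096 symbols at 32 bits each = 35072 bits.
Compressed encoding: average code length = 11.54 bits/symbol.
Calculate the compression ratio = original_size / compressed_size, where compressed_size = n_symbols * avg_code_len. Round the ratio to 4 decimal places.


original_size = n_symbols * orig_bits = 1096 * 32 = 35072 bits
compressed_size = n_symbols * avg_code_len = 1096 * 11.54 = 12647.84 bits
ratio = original_size / compressed_size = 35072 / 12647.84 = 2.773

Compression ratio = 2.773


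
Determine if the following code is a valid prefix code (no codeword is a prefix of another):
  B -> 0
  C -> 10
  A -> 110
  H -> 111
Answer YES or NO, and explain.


Checking each pair (does one codeword prefix another?):
  B='0' vs C='10': no prefix
  B='0' vs A='110': no prefix
  B='0' vs H='111': no prefix
  C='10' vs B='0': no prefix
  C='10' vs A='110': no prefix
  C='10' vs H='111': no prefix
  A='110' vs B='0': no prefix
  A='110' vs C='10': no prefix
  A='110' vs H='111': no prefix
  H='111' vs B='0': no prefix
  H='111' vs C='10': no prefix
  H='111' vs A='110': no prefix
No violation found over all pairs.

YES -- this is a valid prefix code. No codeword is a prefix of any other codeword.


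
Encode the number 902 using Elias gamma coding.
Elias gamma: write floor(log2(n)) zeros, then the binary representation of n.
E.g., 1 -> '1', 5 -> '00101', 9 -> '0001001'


num_bits = floor(log2(902)) + 1 = 10
leading_zeros = num_bits - 1 = 9
binary(902) = 1110000110

Elias gamma(902) = '000000000' + '1110000110' = 0000000001110000110 (19 bits)


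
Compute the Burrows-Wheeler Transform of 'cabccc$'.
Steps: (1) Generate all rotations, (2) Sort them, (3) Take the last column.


Rotations (sorted):
  0: $cabccc -> last char: c
  1: abccc$c -> last char: c
  2: bccc$ca -> last char: a
  3: c$cabcc -> last char: c
  4: cabccc$ -> last char: $
  5: cc$cabc -> last char: c
  6: ccc$cab -> last char: b


BWT = ccac$cb


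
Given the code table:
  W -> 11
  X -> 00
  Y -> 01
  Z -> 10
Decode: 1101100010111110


Decoding:
11 -> W
01 -> Y
10 -> Z
00 -> X
10 -> Z
11 -> W
11 -> W
10 -> Z


Result: WYZXZWWZ


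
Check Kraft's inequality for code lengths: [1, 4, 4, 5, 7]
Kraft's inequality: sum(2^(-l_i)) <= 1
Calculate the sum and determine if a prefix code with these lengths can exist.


Sum = 2^(-1) + 2^(-4) + 2^(-4) + 2^(-5) + 2^(-7)
    = 0.5 + 0.0625 + 0.0625 + 0.03125 + 0.0078125
    = 85/128 = 0.6640625
Since 0.6640625 <= 1, Kraft's inequality IS satisfied.
A prefix code with these lengths CAN exist.

Kraft sum = 0.6640625. Satisfied.


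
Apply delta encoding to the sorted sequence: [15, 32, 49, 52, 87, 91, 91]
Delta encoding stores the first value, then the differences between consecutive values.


First value: 15
Deltas:
  32 - 15 = 17
  49 - 32 = 17
  52 - 49 = 3
  87 - 52 = 35
  91 - 87 = 4
  91 - 91 = 0


Delta encoded: [15, 17, 17, 3, 35, 4, 0]


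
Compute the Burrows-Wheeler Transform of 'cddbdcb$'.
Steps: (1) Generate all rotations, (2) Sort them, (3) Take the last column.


Rotations (sorted):
  0: $cddbdcb -> last char: b
  1: b$cddbdc -> last char: c
  2: bdcb$cdd -> last char: d
  3: cb$cddbd -> last char: d
  4: cddbdcb$ -> last char: $
  5: dbdcb$cd -> last char: d
  6: dcb$cddb -> last char: b
  7: ddbdcb$c -> last char: c


BWT = bcdd$dbc


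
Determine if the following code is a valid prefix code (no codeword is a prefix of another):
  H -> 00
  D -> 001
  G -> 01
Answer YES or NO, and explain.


Checking each pair (does one codeword prefix another?):
  H='00' vs D='001': prefix -- VIOLATION

NO -- this is NOT a valid prefix code. H (00) is a prefix of D (001).


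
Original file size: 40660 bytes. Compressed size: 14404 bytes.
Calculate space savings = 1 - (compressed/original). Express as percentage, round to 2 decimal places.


ratio = compressed/original = 14404/40660 = 0.354255
savings = 1 - ratio = 1 - 0.354255 = 0.645745
as a percentage: 0.645745 * 100 = 64.57%

Space savings = 1 - 14404/40660 = 64.57%


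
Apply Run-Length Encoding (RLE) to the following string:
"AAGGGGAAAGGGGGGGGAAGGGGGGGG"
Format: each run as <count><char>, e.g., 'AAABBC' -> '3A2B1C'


Scanning runs left to right:
  i=0: run of 'A' x 2 -> '2A'
  i=2: run of 'G' x 4 -> '4G'
  i=6: run of 'A' x 3 -> '3A'
  i=9: run of 'G' x 8 -> '8G'
  i=17: run of 'A' x 2 -> '2A'
  i=19: run of 'G' x 8 -> '8G'

RLE = 2A4G3A8G2A8G


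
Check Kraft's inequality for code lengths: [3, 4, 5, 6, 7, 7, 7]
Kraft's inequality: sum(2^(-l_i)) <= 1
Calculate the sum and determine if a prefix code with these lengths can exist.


Sum = 2^(-3) + 2^(-4) + 2^(-5) + 2^(-6) + 2^(-7) + 2^(-7) + 2^(-7)
    = 0.125 + 0.0625 + 0.03125 + 0.015625 + 0.0078125 + 0.0078125 + 0.0078125
    = 33/128 = 0.2578125
Since 0.2578125 <= 1, Kraft's inequality IS satisfied.
A prefix code with these lengths CAN exist.

Kraft sum = 0.2578125. Satisfied.


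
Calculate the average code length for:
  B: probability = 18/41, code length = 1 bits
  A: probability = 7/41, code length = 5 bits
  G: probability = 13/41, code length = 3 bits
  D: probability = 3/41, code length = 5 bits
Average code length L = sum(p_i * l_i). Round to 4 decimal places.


Weighted contributions p_i * l_i:
  B: (18/41) * 1 = 18/41
  A: (7/41) * 5 = 35/41
  G: (13/41) * 3 = 39/41
  D: (3/41) * 5 = 15/41
Sum = (18 + 35 + 39 + 15)/41 = 107/41

L = 107/41 = 2.6098 bits/symbol


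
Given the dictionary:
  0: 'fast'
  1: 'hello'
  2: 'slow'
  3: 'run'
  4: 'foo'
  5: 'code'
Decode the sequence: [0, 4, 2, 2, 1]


Look up each index in the dictionary:
  0 -> 'fast'
  4 -> 'foo'
  2 -> 'slow'
  2 -> 'slow'
  1 -> 'hello'

Decoded: "fast foo slow slow hello"


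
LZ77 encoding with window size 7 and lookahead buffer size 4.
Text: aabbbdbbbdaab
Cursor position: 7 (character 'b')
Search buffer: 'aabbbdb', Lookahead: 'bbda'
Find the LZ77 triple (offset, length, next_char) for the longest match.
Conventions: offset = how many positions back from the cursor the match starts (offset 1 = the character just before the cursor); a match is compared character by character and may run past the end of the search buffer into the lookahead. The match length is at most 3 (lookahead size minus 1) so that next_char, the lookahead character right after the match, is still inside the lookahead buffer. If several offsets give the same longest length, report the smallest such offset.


Try each offset into the search buffer:
  offset=1 (pos 6, char 'b'): match length 2
  offset=2 (pos 5, char 'd'): match length 0
  offset=3 (pos 4, char 'b'): match length 1
  offset=4 (pos 3, char 'b'): match length 3
  offset=5 (pos 2, char 'b'): match length 2
  offset=6 (pos 1, char 'a'): match length 0
  offset=7 (pos 0, char 'a'): match length 0
Longest match has length 3 at offset 4.
next_char = character at position 7 + 3 = 10 -> 'a'

Best match: offset=4, length=3 (matching 'bbd' starting at position 3)
LZ77 triple: (4, 3, 'a')


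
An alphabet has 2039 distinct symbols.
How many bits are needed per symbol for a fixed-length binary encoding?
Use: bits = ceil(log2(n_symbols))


log2(2039) = 10.9936
Bracket: 2^10 = 1024 < 2039 <= 2^11 = 2048
So ceil(log2(2039)) = 11

bits = ceil(log2(2039)) = ceil(10.9936) = 11 bits


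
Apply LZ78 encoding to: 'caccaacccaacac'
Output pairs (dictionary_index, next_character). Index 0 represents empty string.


LZ78 encoding steps:
Dictionary: {0: ''}
Step 1: w='' (idx 0), next='c' -> output (0, 'c'), add 'c' as idx 1
Step 2: w='' (idx 0), next='a' -> output (0, 'a'), add 'a' as idx 2
Step 3: w='c' (idx 1), next='c' -> output (1, 'c'), add 'cc' as idx 3
Step 4: w='a' (idx 2), next='a' -> output (2, 'a'), add 'aa' as idx 4
Step 5: w='cc' (idx 3), next='c' -> output (3, 'c'), add 'ccc' as idx 5
Step 6: w='aa' (idx 4), next='c' -> output (4, 'c'), add 'aac' as idx 6
Step 7: w='a' (idx 2), next='c' -> output (2, 'c'), add 'ac' as idx 7


Encoded: [(0, 'c'), (0, 'a'), (1, 'c'), (2, 'a'), (3, 'c'), (4, 'c'), (2, 'c')]


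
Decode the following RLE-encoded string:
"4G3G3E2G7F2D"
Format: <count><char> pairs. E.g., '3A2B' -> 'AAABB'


Expanding each <count><char> pair:
  4G -> 'GGGG'
  3G -> 'GGG'
  3E -> 'EEE'
  2G -> 'GG'
  7F -> 'FFFFFFF'
  2D -> 'DD'

Decoded = GGGGGGGEEEGGFFFFFFFDD


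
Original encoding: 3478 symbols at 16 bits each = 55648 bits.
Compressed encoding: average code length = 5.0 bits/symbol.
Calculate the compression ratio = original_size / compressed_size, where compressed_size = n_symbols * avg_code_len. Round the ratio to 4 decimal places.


original_size = n_symbols * orig_bits = 3478 * 16 = 55648 bits
compressed_size = n_symbols * avg_code_len = 3478 * 5.0 = 17390.0 bits
ratio = original_size / compressed_size = 55648 / 17390.0 = 3.2

Compression ratio = 3.2


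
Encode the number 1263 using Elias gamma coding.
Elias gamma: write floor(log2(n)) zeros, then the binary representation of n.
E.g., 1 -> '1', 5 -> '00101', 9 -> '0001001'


num_bits = floor(log2(1263)) + 1 = 11
leading_zeros = num_bits - 1 = 10
binary(1263) = 10011101111

Elias gamma(1263) = '0000000000' + '10011101111' = 000000000010011101111 (21 bits)


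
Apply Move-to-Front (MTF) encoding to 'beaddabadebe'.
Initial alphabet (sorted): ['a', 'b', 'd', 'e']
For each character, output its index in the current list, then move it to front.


MTF encoding:
'b': index 1 in ['a', 'b', 'd', 'e'] -> ['b', 'a', 'd', 'e']
'e': index 3 in ['b', 'a', 'd', 'e'] -> ['e', 'b', 'a', 'd']
'a': index 2 in ['e', 'b', 'a', 'd'] -> ['a', 'e', 'b', 'd']
'd': index 3 in ['a', 'e', 'b', 'd'] -> ['d', 'a', 'e', 'b']
'd': index 0 in ['d', 'a', 'e', 'b'] -> ['d', 'a', 'e', 'b']
'a': index 1 in ['d', 'a', 'e', 'b'] -> ['a', 'd', 'e', 'b']
'b': index 3 in ['a', 'd', 'e', 'b'] -> ['b', 'a', 'd', 'e']
'a': index 1 in ['b', 'a', 'd', 'e'] -> ['a', 'b', 'd', 'e']
'd': index 2 in ['a', 'b', 'd', 'e'] -> ['d', 'a', 'b', 'e']
'e': index 3 in ['d', 'a', 'b', 'e'] -> ['e', 'd', 'a', 'b']
'b': index 3 in ['e', 'd', 'a', 'b'] -> ['b', 'e', 'd', 'a']
'e': index 1 in ['b', 'e', 'd', 'a'] -> ['e', 'b', 'd', 'a']


Output: [1, 3, 2, 3, 0, 1, 3, 1, 2, 3, 3, 1]


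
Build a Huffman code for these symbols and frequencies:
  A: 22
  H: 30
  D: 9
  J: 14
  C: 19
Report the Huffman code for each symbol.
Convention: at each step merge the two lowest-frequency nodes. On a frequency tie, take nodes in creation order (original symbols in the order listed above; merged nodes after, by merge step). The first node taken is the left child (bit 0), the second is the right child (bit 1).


Huffman tree construction:
Step 1: Merge D(9) + J(14) = 23
Step 2: Merge C(19) + A(22) = 41
Step 3: Merge (D+J)(23) + H(30) = 53
Step 4: Merge (C+A)(41) + ((D+J)+H)(53) = 94
Read each symbol's code off the tree from the root (left child = 0, right child = 1).

Codes:
  A: 01 (length 2)
  H: 11 (length 2)
  D: 100 (length 3)
  J: 101 (length 3)
  C: 00 (length 2)
Average code length: 211/94 = 2.2447 bits/symbol


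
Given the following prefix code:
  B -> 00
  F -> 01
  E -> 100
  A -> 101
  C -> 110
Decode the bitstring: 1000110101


Decoding step by step:
Bits 100 -> E
Bits 01 -> F
Bits 101 -> A
Bits 01 -> F


Decoded message: EFAF


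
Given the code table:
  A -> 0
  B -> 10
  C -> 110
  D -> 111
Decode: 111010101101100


Decoding:
111 -> D
0 -> A
10 -> B
10 -> B
110 -> C
110 -> C
0 -> A


Result: DABBCCA


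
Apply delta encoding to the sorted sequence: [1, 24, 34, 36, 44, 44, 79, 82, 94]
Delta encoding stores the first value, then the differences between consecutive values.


First value: 1
Deltas:
  24 - 1 = 23
  34 - 24 = 10
  36 - 34 = 2
  44 - 36 = 8
  44 - 44 = 0
  79 - 44 = 35
  82 - 79 = 3
  94 - 82 = 12


Delta encoded: [1, 23, 10, 2, 8, 0, 35, 3, 12]


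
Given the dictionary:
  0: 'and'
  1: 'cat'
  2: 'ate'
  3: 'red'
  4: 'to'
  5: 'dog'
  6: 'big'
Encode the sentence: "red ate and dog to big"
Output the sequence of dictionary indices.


Look up each word in the dictionary:
  'red' -> 3
  'ate' -> 2
  'and' -> 0
  'dog' -> 5
  'to' -> 4
  'big' -> 6

Encoded: [3, 2, 0, 5, 4, 6]


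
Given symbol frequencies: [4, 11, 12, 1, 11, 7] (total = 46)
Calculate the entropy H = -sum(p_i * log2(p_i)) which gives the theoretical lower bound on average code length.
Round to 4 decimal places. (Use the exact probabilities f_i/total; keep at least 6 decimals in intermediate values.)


Per-symbol terms -p_i * log2(p_i) with p_i = f_i/46:
  p = 4/46 = 0.086957: log2(p) = -3.523562, -p*log2(p) = 0.306397
  p = 11/46 = 0.239130: log2(p) = -2.064130, -p*log2(p) = 0.493596
  p = 12/46 = 0.260870: log2(p) = -1.938599, -p*log2(p) = 0.505722
  p = 1/46 = 0.021739: log2(p) = -5.523562, -p*log2(p) = 0.120077
  p = 11/46 = 0.239130: log2(p) = -2.064130, -p*log2(p) = 0.493596
  p = 7/46 = 0.152174: log2(p) = -2.716207, -p*log2(p) = 0.413336
H = 0.306397 + 0.493596 + 0.505722 + 0.120077 + 0.493596 + 0.413336 = 2.332724

H = 2.3327 bits/symbol


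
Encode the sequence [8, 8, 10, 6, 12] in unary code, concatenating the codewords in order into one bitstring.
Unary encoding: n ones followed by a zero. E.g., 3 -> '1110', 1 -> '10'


Encode each number as n ones followed by a terminating 0:
  8 -> 111111110 (9 bits)
  8 -> 111111110 (9 bits)
  10 -> 11111111110 (11 bits)
  6 -> 1111110 (7 bits)
  12 -> 1111111111110 (13 bits)
Total length = 9 + 9 + 11 + 7 + 13 = 49 bits.

Unary([8, 8, 10, 6, 12]) = 1111111101111111101111111111011111101111111111110 (49 bits)


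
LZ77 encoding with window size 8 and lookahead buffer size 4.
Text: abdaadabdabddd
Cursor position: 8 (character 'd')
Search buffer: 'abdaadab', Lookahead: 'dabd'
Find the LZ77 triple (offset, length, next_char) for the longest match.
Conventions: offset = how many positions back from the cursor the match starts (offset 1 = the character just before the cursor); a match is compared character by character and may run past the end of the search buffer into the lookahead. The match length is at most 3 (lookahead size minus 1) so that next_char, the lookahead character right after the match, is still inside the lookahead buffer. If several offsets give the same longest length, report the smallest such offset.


Try each offset into the search buffer:
  offset=1 (pos 7, char 'b'): match length 0
  offset=2 (pos 6, char 'a'): match length 0
  offset=3 (pos 5, char 'd'): match length 3
  offset=4 (pos 4, char 'a'): match length 0
  offset=5 (pos 3, char 'a'): match length 0
  offset=6 (pos 2, char 'd'): match length 2
  offset=7 (pos 1, char 'b'): match length 0
  offset=8 (pos 0, char 'a'): match length 0
Longest match has length 3 at offset 3.
next_char = character at position 8 + 3 = 11 -> 'd'

Best match: offset=3, length=3 (matching 'dab' starting at position 5)
LZ77 triple: (3, 3, 'd')


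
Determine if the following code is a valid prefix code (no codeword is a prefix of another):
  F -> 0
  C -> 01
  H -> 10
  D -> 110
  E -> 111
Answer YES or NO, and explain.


Checking each pair (does one codeword prefix another?):
  F='0' vs C='01': prefix -- VIOLATION

NO -- this is NOT a valid prefix code. F (0) is a prefix of C (01).


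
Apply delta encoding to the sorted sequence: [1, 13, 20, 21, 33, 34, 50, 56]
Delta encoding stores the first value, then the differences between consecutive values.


First value: 1
Deltas:
  13 - 1 = 12
  20 - 13 = 7
  21 - 20 = 1
  33 - 21 = 12
  34 - 33 = 1
  50 - 34 = 16
  56 - 50 = 6


Delta encoded: [1, 12, 7, 1, 12, 1, 16, 6]


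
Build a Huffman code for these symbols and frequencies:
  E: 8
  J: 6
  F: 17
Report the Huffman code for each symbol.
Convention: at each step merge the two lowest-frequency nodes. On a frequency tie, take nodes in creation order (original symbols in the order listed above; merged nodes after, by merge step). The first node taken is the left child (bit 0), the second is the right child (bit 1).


Huffman tree construction:
Step 1: Merge J(6) + E(8) = 14
Step 2: Merge (J+E)(14) + F(17) = 31
Read each symbol's code off the tree from the root (left child = 0, right child = 1).

Codes:
  E: 01 (length 2)
  J: 00 (length 2)
  F: 1 (length 1)
Average code length: 45/31 = 1.4516 bits/symbol


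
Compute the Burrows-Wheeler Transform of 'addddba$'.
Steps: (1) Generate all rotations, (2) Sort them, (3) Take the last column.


Rotations (sorted):
  0: $addddba -> last char: a
  1: a$addddb -> last char: b
  2: addddba$ -> last char: $
  3: ba$adddd -> last char: d
  4: dba$addd -> last char: d
  5: ddba$add -> last char: d
  6: dddba$ad -> last char: d
  7: ddddba$a -> last char: a


BWT = ab$dddda


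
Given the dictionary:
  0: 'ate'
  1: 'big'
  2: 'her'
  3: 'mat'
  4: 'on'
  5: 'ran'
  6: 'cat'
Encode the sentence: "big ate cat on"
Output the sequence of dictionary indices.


Look up each word in the dictionary:
  'big' -> 1
  'ate' -> 0
  'cat' -> 6
  'on' -> 4

Encoded: [1, 0, 6, 4]


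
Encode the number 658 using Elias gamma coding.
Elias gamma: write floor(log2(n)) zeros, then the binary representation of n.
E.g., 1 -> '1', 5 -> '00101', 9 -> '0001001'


num_bits = floor(log2(658)) + 1 = 10
leading_zeros = num_bits - 1 = 9
binary(658) = 1010010010

Elias gamma(658) = '000000000' + '1010010010' = 0000000001010010010 (19 bits)


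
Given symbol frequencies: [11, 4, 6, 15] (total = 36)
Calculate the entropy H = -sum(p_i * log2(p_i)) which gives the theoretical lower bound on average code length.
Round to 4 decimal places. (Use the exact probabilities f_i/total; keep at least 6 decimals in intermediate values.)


Per-symbol terms -p_i * log2(p_i) with p_i = f_i/36:
  p = 11/36 = 0.305556: log2(p) = -1.710493, -p*log2(p) = 0.522651
  p = 4/36 = 0.111111: log2(p) = -3.169925, -p*log2(p) = 0.352214
  p = 6/36 = 0.166667: log2(p) = -2.584963, -p*log2(p) = 0.430827
  p = 15/36 = 0.416667: log2(p) = -1.263034, -p*log2(p) = 0.526264
H = 0.522651 + 0.352214 + 0.430827 + 0.526264 = 1.831956

H = 1.832 bits/symbol


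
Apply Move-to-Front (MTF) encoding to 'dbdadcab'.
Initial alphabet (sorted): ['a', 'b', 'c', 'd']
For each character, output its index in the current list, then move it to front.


MTF encoding:
'd': index 3 in ['a', 'b', 'c', 'd'] -> ['d', 'a', 'b', 'c']
'b': index 2 in ['d', 'a', 'b', 'c'] -> ['b', 'd', 'a', 'c']
'd': index 1 in ['b', 'd', 'a', 'c'] -> ['d', 'b', 'a', 'c']
'a': index 2 in ['d', 'b', 'a', 'c'] -> ['a', 'd', 'b', 'c']
'd': index 1 in ['a', 'd', 'b', 'c'] -> ['d', 'a', 'b', 'c']
'c': index 3 in ['d', 'a', 'b', 'c'] -> ['c', 'd', 'a', 'b']
'a': index 2 in ['c', 'd', 'a', 'b'] -> ['a', 'c', 'd', 'b']
'b': index 3 in ['a', 'c', 'd', 'b'] -> ['b', 'a', 'c', 'd']


Output: [3, 2, 1, 2, 1, 3, 2, 3]


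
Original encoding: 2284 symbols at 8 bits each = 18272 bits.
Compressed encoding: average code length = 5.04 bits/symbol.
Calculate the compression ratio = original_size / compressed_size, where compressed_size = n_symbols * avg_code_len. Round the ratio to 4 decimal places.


original_size = n_symbols * orig_bits = 2284 * 8 = 18272 bits
compressed_size = n_symbols * avg_code_len = 2284 * 5.04 = 11511.36 bits
ratio = original_size / compressed_size = 18272 / 11511.36 = 1.5873

Compression ratio = 1.5873


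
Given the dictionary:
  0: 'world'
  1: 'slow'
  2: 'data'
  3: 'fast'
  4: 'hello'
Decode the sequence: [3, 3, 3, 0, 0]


Look up each index in the dictionary:
  3 -> 'fast'
  3 -> 'fast'
  3 -> 'fast'
  0 -> 'world'
  0 -> 'world'

Decoded: "fast fast fast world world"


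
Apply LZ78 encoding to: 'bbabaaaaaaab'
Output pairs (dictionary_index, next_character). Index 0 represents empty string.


LZ78 encoding steps:
Dictionary: {0: ''}
Step 1: w='' (idx 0), next='b' -> output (0, 'b'), add 'b' as idx 1
Step 2: w='b' (idx 1), next='a' -> output (1, 'a'), add 'ba' as idx 2
Step 3: w='ba' (idx 2), next='a' -> output (2, 'a'), add 'baa' as idx 3
Step 4: w='' (idx 0), next='a' -> output (0, 'a'), add 'a' as idx 4
Step 5: w='a' (idx 4), next='a' -> output (4, 'a'), add 'aa' as idx 5
Step 6: w='aa' (idx 5), next='b' -> output (5, 'b'), add 'aab' as idx 6


Encoded: [(0, 'b'), (1, 'a'), (2, 'a'), (0, 'a'), (4, 'a'), (5, 'b')]


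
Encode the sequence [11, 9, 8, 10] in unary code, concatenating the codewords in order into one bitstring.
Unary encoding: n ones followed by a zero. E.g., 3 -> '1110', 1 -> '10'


Encode each number as n ones followed by a terminating 0:
  11 -> 111111111110 (12 bits)
  9 -> 1111111110 (10 bits)
  8 -> 111111110 (9 bits)
  10 -> 11111111110 (11 bits)
Total length = 12 + 10 + 9 + 11 = 42 bits.

Unary([11, 9, 8, 10]) = 111111111110111111111011111111011111111110 (42 bits)


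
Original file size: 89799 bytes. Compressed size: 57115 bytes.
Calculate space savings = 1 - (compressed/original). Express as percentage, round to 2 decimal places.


ratio = compressed/original = 57115/89799 = 0.636032
savings = 1 - ratio = 1 - 0.636032 = 0.363968
as a percentage: 0.363968 * 100 = 36.4%

Space savings = 1 - 57115/89799 = 36.4%


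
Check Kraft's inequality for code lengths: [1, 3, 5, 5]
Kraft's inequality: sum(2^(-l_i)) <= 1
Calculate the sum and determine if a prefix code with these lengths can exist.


Sum = 2^(-1) + 2^(-3) + 2^(-5) + 2^(-5)
    = 0.5 + 0.125 + 0.03125 + 0.03125
    = 22/32 = 0.6875
Since 0.6875 <= 1, Kraft's inequality IS satisfied.
A prefix code with these lengths CAN exist.

Kraft sum = 0.6875. Satisfied.


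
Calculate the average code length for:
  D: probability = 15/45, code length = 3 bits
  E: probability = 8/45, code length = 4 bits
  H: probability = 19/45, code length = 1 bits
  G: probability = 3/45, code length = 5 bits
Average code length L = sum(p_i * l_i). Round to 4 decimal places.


Weighted contributions p_i * l_i:
  D: (15/45) * 3 = 45/45
  E: (8/45) * 4 = 32/45
  H: (19/45) * 1 = 19/45
  G: (3/45) * 5 = 15/45
Sum = (45 + 32 + 19 + 15)/45 = 111/45

L = 111/45 = 2.4667 bits/symbol


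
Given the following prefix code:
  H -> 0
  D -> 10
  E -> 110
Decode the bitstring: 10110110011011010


Decoding step by step:
Bits 10 -> D
Bits 110 -> E
Bits 110 -> E
Bits 0 -> H
Bits 110 -> E
Bits 110 -> E
Bits 10 -> D


Decoded message: DEEHEED


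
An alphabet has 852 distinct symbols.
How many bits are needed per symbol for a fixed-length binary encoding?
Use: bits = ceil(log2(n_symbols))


log2(852) = 9.7347
Bracket: 2^9 = 512 < 852 <= 2^10 = 1024
So ceil(log2(852)) = 10

bits = ceil(log2(852)) = ceil(9.7347) = 10 bits


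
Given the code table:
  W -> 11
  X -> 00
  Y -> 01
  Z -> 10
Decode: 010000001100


Decoding:
01 -> Y
00 -> X
00 -> X
00 -> X
11 -> W
00 -> X


Result: YXXXWX


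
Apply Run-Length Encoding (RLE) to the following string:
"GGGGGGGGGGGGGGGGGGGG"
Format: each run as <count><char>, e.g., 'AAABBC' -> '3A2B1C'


Scanning runs left to right:
  i=0: run of 'G' x 20 -> '20G'

RLE = 20G


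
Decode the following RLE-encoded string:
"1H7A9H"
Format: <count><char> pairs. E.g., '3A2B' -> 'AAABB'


Expanding each <count><char> pair:
  1H -> 'H'
  7A -> 'AAAAAAA'
  9H -> 'HHHHHHHHH'

Decoded = HAAAAAAAHHHHHHHHH


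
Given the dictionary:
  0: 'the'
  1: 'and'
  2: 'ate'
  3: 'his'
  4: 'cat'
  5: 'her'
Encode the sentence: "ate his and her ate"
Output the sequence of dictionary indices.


Look up each word in the dictionary:
  'ate' -> 2
  'his' -> 3
  'and' -> 1
  'her' -> 5
  'ate' -> 2

Encoded: [2, 3, 1, 5, 2]


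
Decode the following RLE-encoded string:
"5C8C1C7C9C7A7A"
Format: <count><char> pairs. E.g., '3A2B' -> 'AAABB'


Expanding each <count><char> pair:
  5C -> 'CCCCC'
  8C -> 'CCCCCCCC'
  1C -> 'C'
  7C -> 'CCCCCCC'
  9C -> 'CCCCCCCCC'
  7A -> 'AAAAAAA'
  7A -> 'AAAAAAA'

Decoded = CCCCCCCCCCCCCCCCCCCCCCCCCCCCCCAAAAAAAAAAAAAA


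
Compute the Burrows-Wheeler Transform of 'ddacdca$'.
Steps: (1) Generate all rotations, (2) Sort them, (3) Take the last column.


Rotations (sorted):
  0: $ddacdca -> last char: a
  1: a$ddacdc -> last char: c
  2: acdca$dd -> last char: d
  3: ca$ddacd -> last char: d
  4: cdca$dda -> last char: a
  5: dacdca$d -> last char: d
  6: dca$ddac -> last char: c
  7: ddacdca$ -> last char: $


BWT = acddadc$


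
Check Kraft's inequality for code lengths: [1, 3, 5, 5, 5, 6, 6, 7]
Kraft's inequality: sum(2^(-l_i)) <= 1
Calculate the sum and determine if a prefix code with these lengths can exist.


Sum = 2^(-1) + 2^(-3) + 2^(-5) + 2^(-5) + 2^(-5) + 2^(-6) + 2^(-6) + 2^(-7)
    = 0.5 + 0.125 + 0.03125 + 0.03125 + 0.03125 + 0.015625 + 0.015625 + 0.0078125
    = 97/128 = 0.7578125
Since 0.7578125 <= 1, Kraft's inequality IS satisfied.
A prefix code with these lengths CAN exist.

Kraft sum = 0.7578125. Satisfied.


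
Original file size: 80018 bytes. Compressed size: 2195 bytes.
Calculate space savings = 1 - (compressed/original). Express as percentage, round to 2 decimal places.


ratio = compressed/original = 2195/80018 = 0.027431
savings = 1 - ratio = 1 - 0.027431 = 0.972569
as a percentage: 0.972569 * 100 = 97.26%

Space savings = 1 - 2195/80018 = 97.26%


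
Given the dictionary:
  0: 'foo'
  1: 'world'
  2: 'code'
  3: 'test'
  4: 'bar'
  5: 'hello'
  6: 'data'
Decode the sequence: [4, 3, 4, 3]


Look up each index in the dictionary:
  4 -> 'bar'
  3 -> 'test'
  4 -> 'bar'
  3 -> 'test'

Decoded: "bar test bar test"


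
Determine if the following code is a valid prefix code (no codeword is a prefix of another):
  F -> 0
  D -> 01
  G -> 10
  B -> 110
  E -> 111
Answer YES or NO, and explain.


Checking each pair (does one codeword prefix another?):
  F='0' vs D='01': prefix -- VIOLATION

NO -- this is NOT a valid prefix code. F (0) is a prefix of D (01).
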